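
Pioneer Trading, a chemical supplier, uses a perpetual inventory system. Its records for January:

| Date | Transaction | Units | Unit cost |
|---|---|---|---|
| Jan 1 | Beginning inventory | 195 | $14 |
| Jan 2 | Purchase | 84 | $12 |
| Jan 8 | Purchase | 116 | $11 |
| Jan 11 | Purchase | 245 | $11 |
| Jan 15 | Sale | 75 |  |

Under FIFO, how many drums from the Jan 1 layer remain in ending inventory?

Jan 15, 75 sold [FIFO — oldest first]: 75 @ $14 = $1,050
Ending inventory: 120 @ $14 + 84 @ $12 + 116 @ $11 + 245 @ $11 = $6,659
Check: goods available $7,709 = COGS $1,050 + ending $6,659

120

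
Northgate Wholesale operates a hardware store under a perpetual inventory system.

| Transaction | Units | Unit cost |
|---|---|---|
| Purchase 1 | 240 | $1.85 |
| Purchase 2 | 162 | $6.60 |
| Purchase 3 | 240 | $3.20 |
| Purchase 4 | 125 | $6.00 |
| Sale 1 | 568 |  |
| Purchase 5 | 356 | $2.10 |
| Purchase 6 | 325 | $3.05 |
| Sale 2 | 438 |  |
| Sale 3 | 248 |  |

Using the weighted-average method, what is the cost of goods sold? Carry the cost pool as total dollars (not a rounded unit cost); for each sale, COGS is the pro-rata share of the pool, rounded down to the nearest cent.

After Purchase 1: 240 on hand, pool $444.00 (≈ $1.8500 each)
After Purchase 2: 402 on hand, pool $1,513.20 (≈ $3.7642 each)
After Purchase 3: 642 on hand, pool $2,281.20 (≈ $3.5533 each)
After Purchase 4: 767 on hand, pool $3,031.20 (≈ $3.9520 each)
Sale 1, sell 568: 568/767 × $3,031.20 → $2,244.74
After Purchase 5: 555 on hand, pool $1,534.06 (≈ $2.7641 each)
After Purchase 6: 880 on hand, pool $2,525.31 (≈ $2.8697 each)
Sale 2, sell 438: 438/880 × $2,525.31 → $1,256.91
Sale 3, sell 248: 248/442 × $1,268.40 → $711.68
Total COGS = $2,244.74 + $1,256.91 + $711.68 = $4,213.33
Ending inventory (cost pool remaining) = $556.72

COGS = $4,213.33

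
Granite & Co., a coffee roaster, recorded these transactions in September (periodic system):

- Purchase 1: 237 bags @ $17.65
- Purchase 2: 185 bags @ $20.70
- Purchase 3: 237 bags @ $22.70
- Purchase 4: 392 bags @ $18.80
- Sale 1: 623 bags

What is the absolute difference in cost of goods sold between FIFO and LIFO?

$38.05

FIFO COGS: 237 @ $17.65 + 185 @ $20.70 + 201 @ $22.70 = $12,575.25
LIFO COGS: 392 @ $18.80 + 231 @ $22.70 = $12,613.30
Difference = |$12,575.25 − $12,613.30| = $38.05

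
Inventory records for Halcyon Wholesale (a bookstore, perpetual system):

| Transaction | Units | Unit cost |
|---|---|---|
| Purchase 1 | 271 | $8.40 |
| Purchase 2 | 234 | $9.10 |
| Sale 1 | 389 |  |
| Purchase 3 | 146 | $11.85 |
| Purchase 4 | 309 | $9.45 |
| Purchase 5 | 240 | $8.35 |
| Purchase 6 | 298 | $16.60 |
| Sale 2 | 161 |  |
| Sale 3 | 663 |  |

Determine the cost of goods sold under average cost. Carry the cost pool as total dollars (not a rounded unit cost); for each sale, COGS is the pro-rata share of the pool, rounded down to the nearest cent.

After Purchase 1: 271 on hand, pool $2,276.40 (≈ $8.4000 each)
After Purchase 2: 505 on hand, pool $4,405.80 (≈ $8.7244 each)
Sale 1, sell 389: 389/505 × $4,405.80 → $3,393.77
After Purchase 3: 262 on hand, pool $2,742.13 (≈ $10.4661 each)
After Purchase 4: 571 on hand, pool $5,662.18 (≈ $9.9163 each)
After Purchase 5: 811 on hand, pool $7,666.18 (≈ $9.4527 each)
After Purchase 6: 1109 on hand, pool $12,612.98 (≈ $11.3733 each)
Sale 2, sell 161: 161/1109 × $12,612.98 → $1,831.09
Sale 3, sell 663: 663/948 × $10,781.89 → $7,540.49
Total COGS = $3,393.77 + $1,831.09 + $7,540.49 = $12,765.35
Ending inventory (cost pool remaining) = $3,241.40

COGS = $12,765.35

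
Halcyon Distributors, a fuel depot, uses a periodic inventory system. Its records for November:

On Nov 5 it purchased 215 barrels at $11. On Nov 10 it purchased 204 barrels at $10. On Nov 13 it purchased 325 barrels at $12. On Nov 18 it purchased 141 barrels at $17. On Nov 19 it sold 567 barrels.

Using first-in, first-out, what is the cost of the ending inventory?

Nov 19, 567 sold [FIFO — oldest first]: 215 @ $11 + 204 @ $10 + 148 @ $12 = $6,181
Ending inventory: 177 @ $12 + 141 @ $17 = $4,521

Ending inventory = $4,521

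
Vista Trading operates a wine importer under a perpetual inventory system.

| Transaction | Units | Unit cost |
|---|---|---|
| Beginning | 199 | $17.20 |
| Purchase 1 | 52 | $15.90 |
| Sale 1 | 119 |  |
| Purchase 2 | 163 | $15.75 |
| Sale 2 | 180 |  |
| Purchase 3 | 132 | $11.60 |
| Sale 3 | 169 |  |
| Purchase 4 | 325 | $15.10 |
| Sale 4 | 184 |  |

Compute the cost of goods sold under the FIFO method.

COGS = $9,948.65

Sale 1 (119) [FIFO — oldest first]: 119 @ $17.20 = $2,046.80
Sale 2 (180) [FIFO — oldest first]: 80 @ $17.20 + 52 @ $15.90 + 48 @ $15.75 = $2,958.80
Sale 3 (169) [FIFO — oldest first]: 115 @ $15.75 + 54 @ $11.60 = $2,437.65
Sale 4 (184) [FIFO — oldest first]: 78 @ $11.60 + 106 @ $15.10 = $2,505.40
Total COGS = $2,046.80 + $2,958.80 + $2,437.65 + $2,505.40 = $9,948.65
Ending inventory: 219 @ $15.10 = $3,306.90
Check: goods available $13,255.55 = COGS $9,948.65 + ending $3,306.90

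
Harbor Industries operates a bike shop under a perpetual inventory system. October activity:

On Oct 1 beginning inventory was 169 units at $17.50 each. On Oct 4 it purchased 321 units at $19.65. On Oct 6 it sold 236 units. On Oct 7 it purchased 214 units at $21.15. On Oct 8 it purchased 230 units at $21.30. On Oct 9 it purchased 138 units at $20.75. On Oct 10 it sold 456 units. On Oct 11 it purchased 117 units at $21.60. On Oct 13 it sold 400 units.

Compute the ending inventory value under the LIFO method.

Oct 6, 236 sold [LIFO — newest first]: 236 @ $19.65 = $4,637.40
Oct 10, 456 sold [LIFO — newest first]: 138 @ $20.75 + 230 @ $21.30 + 88 @ $21.15 = $9,623.70
Oct 13, 400 sold [LIFO — newest first]: 117 @ $21.60 + 126 @ $21.15 + 85 @ $19.65 + 72 @ $17.50 = $8,122.35
Total COGS = $4,637.40 + $9,623.70 + $8,122.35 = $22,383.45
Ending inventory: 97 @ $17.50 = $1,697.50

Ending inventory = $1,697.50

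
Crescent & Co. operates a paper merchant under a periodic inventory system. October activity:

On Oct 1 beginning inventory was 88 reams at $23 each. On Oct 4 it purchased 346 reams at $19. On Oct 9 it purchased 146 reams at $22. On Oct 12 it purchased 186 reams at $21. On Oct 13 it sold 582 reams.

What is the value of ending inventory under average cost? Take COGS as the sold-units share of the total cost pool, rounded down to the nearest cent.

Oct 13, sell 582: 582/766 × $15,716.00 → $11,940.87
Ending inventory (cost pool remaining) = $3,775.13

Ending inventory = $3,775.13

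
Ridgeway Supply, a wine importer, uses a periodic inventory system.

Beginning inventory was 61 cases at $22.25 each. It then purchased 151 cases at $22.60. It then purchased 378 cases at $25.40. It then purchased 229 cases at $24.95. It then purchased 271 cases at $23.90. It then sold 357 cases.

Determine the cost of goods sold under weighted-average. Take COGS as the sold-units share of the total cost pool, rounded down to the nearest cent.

COGS = $8,699.50

Sale 1, sell 357: 357/1090 × $26,561.50 → $8,699.50
Ending inventory (cost pool remaining) = $17,862.00
Check: goods available $26,561.50 = COGS $8,699.50 + ending $17,862.00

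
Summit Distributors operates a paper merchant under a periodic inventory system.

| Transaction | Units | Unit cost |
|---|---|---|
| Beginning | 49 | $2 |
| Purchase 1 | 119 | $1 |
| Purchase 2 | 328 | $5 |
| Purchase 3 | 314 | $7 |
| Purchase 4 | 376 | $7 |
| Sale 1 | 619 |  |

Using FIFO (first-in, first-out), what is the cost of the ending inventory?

Ending inventory = $3,969

Sale 1 (619) [FIFO — oldest first]: 49 @ $2 + 119 @ $1 + 328 @ $5 + 123 @ $7 = $2,718
Ending inventory: 191 @ $7 + 376 @ $7 = $3,969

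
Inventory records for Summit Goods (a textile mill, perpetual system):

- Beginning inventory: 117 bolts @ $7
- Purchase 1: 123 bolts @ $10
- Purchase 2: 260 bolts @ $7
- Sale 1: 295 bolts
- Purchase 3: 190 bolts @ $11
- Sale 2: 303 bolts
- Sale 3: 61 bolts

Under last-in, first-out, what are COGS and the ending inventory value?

COGS = $5,742; ending inventory = $217

Sale 1 (295) [LIFO — newest first]: 260 @ $7 + 35 @ $10 = $2,170
Sale 2 (303) [LIFO — newest first]: 190 @ $11 + 88 @ $10 + 25 @ $7 = $3,145
Sale 3 (61) [LIFO — newest first]: 61 @ $7 = $427
Total COGS = $2,170 + $3,145 + $427 = $5,742
Ending inventory: 31 @ $7 = $217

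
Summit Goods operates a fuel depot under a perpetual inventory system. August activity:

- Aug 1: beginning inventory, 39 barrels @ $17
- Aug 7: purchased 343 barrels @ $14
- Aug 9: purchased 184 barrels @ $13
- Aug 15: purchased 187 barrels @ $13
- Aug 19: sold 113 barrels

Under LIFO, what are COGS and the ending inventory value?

COGS = $1,469; ending inventory = $8,819

Aug 19, 113 sold [LIFO — newest first]: 113 @ $13 = $1,469
Ending inventory: 39 @ $17 + 343 @ $14 + 184 @ $13 + 74 @ $13 = $8,819
Check: goods available $10,288 = COGS $1,469 + ending $8,819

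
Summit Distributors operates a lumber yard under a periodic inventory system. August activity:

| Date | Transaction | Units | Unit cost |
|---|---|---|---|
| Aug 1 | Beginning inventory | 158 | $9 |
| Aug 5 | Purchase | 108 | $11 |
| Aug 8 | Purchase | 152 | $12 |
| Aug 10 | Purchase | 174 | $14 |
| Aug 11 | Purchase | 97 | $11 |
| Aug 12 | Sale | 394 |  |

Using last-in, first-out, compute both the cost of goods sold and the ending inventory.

COGS = $4,979; ending inventory = $2,958

Aug 12, 394 sold [LIFO — newest first]: 97 @ $11 + 174 @ $14 + 123 @ $12 = $4,979
Ending inventory: 158 @ $9 + 108 @ $11 + 29 @ $12 = $2,958
Check: goods available $7,937 = COGS $4,979 + ending $2,958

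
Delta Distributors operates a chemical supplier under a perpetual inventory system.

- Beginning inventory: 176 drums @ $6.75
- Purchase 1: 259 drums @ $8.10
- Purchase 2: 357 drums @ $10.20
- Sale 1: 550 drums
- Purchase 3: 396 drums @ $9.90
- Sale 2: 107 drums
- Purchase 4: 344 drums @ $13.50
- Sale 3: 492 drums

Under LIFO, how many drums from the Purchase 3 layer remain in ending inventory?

Sale 1 (550) [LIFO — newest first]: 357 @ $10.20 + 193 @ $8.10 = $5,204.70
Sale 2 (107) [LIFO — newest first]: 107 @ $9.90 = $1,059.30
Sale 3 (492) [LIFO — newest first]: 344 @ $13.50 + 148 @ $9.90 = $6,109.20
Total COGS = $5,204.70 + $1,059.30 + $6,109.20 = $12,373.20
Ending inventory: 176 @ $6.75 + 66 @ $8.10 + 141 @ $9.90 = $3,118.50

141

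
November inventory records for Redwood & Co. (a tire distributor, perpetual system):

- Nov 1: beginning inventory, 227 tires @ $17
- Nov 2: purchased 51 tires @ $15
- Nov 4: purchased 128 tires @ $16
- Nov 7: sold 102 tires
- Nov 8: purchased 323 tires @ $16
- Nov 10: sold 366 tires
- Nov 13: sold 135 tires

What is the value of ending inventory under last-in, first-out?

Nov 7, 102 sold [LIFO — newest first]: 102 @ $16 = $1,632
Nov 10, 366 sold [LIFO — newest first]: 323 @ $16 + 26 @ $16 + 17 @ $15 = $5,839
Nov 13, 135 sold [LIFO — newest first]: 34 @ $15 + 101 @ $17 = $2,227
Total COGS = $1,632 + $5,839 + $2,227 = $9,698
Ending inventory: 126 @ $17 = $2,142

Ending inventory = $2,142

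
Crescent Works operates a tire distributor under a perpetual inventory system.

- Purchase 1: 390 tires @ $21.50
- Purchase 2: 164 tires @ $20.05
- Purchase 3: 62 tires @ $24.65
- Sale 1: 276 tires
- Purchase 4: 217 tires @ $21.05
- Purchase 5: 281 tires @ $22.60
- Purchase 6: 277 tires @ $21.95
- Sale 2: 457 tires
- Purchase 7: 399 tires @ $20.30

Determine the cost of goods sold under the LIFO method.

Sale 1 (276) [LIFO — newest first]: 62 @ $24.65 + 164 @ $20.05 + 50 @ $21.50 = $5,891.50
Sale 2 (457) [LIFO — newest first]: 277 @ $21.95 + 180 @ $22.60 = $10,148.15
Total COGS = $5,891.50 + $10,148.15 = $16,039.65
Ending inventory: 340 @ $21.50 + 217 @ $21.05 + 101 @ $22.60 + 399 @ $20.30 = $22,260.15

COGS = $16,039.65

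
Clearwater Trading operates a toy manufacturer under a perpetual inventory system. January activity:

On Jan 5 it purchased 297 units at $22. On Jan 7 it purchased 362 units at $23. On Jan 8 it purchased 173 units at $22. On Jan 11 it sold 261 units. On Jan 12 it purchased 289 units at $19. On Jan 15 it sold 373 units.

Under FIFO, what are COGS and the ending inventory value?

Jan 11, 261 sold [FIFO — oldest first]: 261 @ $22 = $5,742
Jan 15, 373 sold [FIFO — oldest first]: 36 @ $22 + 337 @ $23 = $8,543
Total COGS = $5,742 + $8,543 = $14,285
Ending inventory: 25 @ $23 + 173 @ $22 + 289 @ $19 = $9,872

COGS = $14,285; ending inventory = $9,872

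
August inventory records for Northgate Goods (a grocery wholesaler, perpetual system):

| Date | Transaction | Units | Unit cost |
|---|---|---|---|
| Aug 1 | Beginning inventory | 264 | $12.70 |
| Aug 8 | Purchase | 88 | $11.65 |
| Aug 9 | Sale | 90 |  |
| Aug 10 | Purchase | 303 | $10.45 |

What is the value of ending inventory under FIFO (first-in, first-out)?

Ending inventory = $6,401.35

Aug 9, 90 sold [FIFO — oldest first]: 90 @ $12.70 = $1,143.00
Ending inventory: 174 @ $12.70 + 88 @ $11.65 + 303 @ $10.45 = $6,401.35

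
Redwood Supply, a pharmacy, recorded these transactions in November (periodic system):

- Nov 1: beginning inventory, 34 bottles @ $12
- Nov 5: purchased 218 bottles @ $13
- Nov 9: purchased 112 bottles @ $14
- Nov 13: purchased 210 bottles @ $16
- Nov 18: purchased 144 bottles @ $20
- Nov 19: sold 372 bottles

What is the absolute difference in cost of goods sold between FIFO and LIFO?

$1,554

FIFO COGS: 34 @ $12 + 218 @ $13 + 112 @ $14 + 8 @ $16 = $4,938
LIFO COGS: 144 @ $20 + 210 @ $16 + 18 @ $14 = $6,492
Difference = |$4,938 − $6,492| = $1,554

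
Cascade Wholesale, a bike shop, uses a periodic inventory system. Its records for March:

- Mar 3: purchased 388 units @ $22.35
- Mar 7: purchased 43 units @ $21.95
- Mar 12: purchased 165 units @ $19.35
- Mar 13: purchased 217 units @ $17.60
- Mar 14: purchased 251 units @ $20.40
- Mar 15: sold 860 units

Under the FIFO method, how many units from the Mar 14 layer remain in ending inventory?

Mar 15, 860 sold [FIFO — oldest first]: 388 @ $22.35 + 43 @ $21.95 + 165 @ $19.35 + 217 @ $17.60 + 47 @ $20.40 = $17,586.40
Ending inventory: 204 @ $20.40 = $4,161.60
Check: goods available $21,748.00 = COGS $17,586.40 + ending $4,161.60

204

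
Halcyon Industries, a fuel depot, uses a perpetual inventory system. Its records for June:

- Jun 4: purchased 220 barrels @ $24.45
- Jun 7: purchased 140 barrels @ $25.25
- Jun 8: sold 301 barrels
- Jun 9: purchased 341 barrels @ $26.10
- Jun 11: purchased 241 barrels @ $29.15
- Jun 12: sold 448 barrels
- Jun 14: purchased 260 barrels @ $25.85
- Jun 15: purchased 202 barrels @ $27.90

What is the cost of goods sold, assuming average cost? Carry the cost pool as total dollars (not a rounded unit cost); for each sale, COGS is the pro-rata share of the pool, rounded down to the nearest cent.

COGS = $19,604.41

After Jun 4: 220 on hand, pool $5,379.00 (≈ $24.4500 each)
After Jun 7: 360 on hand, pool $8,914.00 (≈ $24.7611 each)
Jun 8, sell 301: 301/360 × $8,914.00 → $7,453.09
After Jun 9: 400 on hand, pool $10,361.01 (≈ $25.9025 each)
After Jun 11: 641 on hand, pool $17,386.16 (≈ $27.1235 each)
Jun 12, sell 448: 448/641 × $17,386.16 → $12,151.32
After Jun 14: 453 on hand, pool $11,955.84 (≈ $26.3926 each)
After Jun 15: 655 on hand, pool $17,591.64 (≈ $26.8575 each)
Total COGS = $7,453.09 + $12,151.32 = $19,604.41
Ending inventory (cost pool remaining) = $17,591.64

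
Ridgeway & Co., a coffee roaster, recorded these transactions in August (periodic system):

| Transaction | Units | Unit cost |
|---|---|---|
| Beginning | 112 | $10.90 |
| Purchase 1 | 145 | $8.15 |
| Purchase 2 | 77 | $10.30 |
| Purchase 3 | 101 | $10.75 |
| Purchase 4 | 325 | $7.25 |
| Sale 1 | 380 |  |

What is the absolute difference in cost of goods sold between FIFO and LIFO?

FIFO COGS: 112 @ $10.90 + 145 @ $8.15 + 77 @ $10.30 + 46 @ $10.75 = $3,690.15
LIFO COGS: 325 @ $7.25 + 55 @ $10.75 = $2,947.50
Difference = |$3,690.15 − $2,947.50| = $742.65

$742.65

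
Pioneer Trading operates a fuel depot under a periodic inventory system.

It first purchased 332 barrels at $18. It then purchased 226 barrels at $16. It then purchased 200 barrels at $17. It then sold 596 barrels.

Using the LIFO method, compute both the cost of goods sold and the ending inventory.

Sale 1 (596) [LIFO — newest first]: 200 @ $17 + 226 @ $16 + 170 @ $18 = $10,076
Ending inventory: 162 @ $18 = $2,916

COGS = $10,076; ending inventory = $2,916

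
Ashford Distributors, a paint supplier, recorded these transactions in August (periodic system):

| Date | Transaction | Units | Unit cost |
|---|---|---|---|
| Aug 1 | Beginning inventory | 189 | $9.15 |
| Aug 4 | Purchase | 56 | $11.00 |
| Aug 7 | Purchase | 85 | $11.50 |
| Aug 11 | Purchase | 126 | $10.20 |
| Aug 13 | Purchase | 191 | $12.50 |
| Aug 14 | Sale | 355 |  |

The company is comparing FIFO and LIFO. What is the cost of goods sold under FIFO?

FIFO COGS: 189 @ $9.15 + 56 @ $11.00 + 85 @ $11.50 + 25 @ $10.20 = $3,577.85
LIFO COGS: 191 @ $12.50 + 126 @ $10.20 + 38 @ $11.50 = $4,109.70

COGS = $3,577.85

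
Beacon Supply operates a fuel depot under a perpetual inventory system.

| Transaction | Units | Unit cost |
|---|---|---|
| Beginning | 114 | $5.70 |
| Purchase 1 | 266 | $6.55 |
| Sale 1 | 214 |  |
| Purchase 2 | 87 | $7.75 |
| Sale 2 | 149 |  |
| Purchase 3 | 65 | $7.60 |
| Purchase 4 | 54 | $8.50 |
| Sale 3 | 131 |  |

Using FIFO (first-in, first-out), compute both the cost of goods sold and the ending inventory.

COGS = $3,271.55; ending inventory = $747.80

Sale 1 (214) [FIFO — oldest first]: 114 @ $5.70 + 100 @ $6.55 = $1,304.80
Sale 2 (149) [FIFO — oldest first]: 149 @ $6.55 = $975.95
Sale 3 (131) [FIFO — oldest first]: 17 @ $6.55 + 87 @ $7.75 + 27 @ $7.60 = $990.80
Total COGS = $1,304.80 + $975.95 + $990.80 = $3,271.55
Ending inventory: 38 @ $7.60 + 54 @ $8.50 = $747.80
Check: goods available $4,019.35 = COGS $3,271.55 + ending $747.80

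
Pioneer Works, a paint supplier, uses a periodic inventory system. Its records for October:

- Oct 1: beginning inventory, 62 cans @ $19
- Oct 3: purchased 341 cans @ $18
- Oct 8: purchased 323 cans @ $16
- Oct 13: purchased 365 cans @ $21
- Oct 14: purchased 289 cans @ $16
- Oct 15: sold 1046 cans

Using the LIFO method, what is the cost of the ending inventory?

Ending inventory = $6,074

Oct 15, 1046 sold [LIFO — newest first]: 289 @ $16 + 365 @ $21 + 323 @ $16 + 69 @ $18 = $18,699
Ending inventory: 62 @ $19 + 272 @ $18 = $6,074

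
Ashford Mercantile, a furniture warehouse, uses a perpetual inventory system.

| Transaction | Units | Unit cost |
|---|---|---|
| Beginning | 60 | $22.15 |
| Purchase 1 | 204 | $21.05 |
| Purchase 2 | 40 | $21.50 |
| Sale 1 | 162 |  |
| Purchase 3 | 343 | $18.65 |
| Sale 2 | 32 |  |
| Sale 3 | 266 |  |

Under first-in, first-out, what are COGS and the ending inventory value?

COGS = $9,392.60; ending inventory = $3,487.55

Sale 1 (162) [FIFO — oldest first]: 60 @ $22.15 + 102 @ $21.05 = $3,476.10
Sale 2 (32) [FIFO — oldest first]: 32 @ $21.05 = $673.60
Sale 3 (266) [FIFO — oldest first]: 70 @ $21.05 + 40 @ $21.50 + 156 @ $18.65 = $5,242.90
Total COGS = $3,476.10 + $673.60 + $5,242.90 = $9,392.60
Ending inventory: 187 @ $18.65 = $3,487.55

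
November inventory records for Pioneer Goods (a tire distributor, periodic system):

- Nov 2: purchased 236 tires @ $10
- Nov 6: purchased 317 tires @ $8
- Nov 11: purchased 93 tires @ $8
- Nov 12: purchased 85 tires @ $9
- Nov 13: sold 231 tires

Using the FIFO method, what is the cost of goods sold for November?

COGS = $2,310

Nov 13, 231 sold [FIFO — oldest first]: 231 @ $10 = $2,310
Ending inventory: 5 @ $10 + 317 @ $8 + 93 @ $8 + 85 @ $9 = $4,095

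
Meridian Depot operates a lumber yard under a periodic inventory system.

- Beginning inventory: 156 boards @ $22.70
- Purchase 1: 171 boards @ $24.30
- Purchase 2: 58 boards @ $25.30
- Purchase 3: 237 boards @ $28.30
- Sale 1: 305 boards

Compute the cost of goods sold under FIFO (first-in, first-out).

Sale 1 (305) [FIFO — oldest first]: 156 @ $22.70 + 149 @ $24.30 = $7,161.90
Ending inventory: 22 @ $24.30 + 58 @ $25.30 + 237 @ $28.30 = $8,709.10

COGS = $7,161.90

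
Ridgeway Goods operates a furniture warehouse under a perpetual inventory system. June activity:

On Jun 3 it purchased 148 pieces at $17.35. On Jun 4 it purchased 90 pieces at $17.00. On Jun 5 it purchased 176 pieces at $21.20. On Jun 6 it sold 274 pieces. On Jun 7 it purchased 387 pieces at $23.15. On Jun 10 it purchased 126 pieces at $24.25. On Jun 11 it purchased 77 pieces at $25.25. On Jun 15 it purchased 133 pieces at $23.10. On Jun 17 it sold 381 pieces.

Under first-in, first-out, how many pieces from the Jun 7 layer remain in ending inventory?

146

Jun 6, 274 sold [FIFO — oldest first]: 148 @ $17.35 + 90 @ $17.00 + 36 @ $21.20 = $4,861.00
Jun 17, 381 sold [FIFO — oldest first]: 140 @ $21.20 + 241 @ $23.15 = $8,547.15
Total COGS = $4,861.00 + $8,547.15 = $13,408.15
Ending inventory: 146 @ $23.15 + 126 @ $24.25 + 77 @ $25.25 + 133 @ $23.10 = $11,451.95
Check: goods available $24,860.10 = COGS $13,408.15 + ending $11,451.95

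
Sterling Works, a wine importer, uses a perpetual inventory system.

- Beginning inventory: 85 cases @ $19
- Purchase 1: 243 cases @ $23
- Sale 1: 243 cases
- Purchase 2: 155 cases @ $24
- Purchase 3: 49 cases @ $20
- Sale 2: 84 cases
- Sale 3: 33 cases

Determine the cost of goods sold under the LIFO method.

Sale 1 (243) [LIFO — newest first]: 243 @ $23 = $5,589
Sale 2 (84) [LIFO — newest first]: 49 @ $20 + 35 @ $24 = $1,820
Sale 3 (33) [LIFO — newest first]: 33 @ $24 = $792
Total COGS = $5,589 + $1,820 + $792 = $8,201
Ending inventory: 85 @ $19 + 87 @ $24 = $3,703
Check: goods available $11,904 = COGS $8,201 + ending $3,703

COGS = $8,201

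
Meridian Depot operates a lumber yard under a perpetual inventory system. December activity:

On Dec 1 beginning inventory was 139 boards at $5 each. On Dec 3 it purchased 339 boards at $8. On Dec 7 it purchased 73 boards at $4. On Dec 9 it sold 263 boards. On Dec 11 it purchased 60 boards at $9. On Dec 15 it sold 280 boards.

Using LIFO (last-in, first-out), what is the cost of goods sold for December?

COGS = $3,899

Dec 9, 263 sold [LIFO — newest first]: 73 @ $4 + 190 @ $8 = $1,812
Dec 15, 280 sold [LIFO — newest first]: 60 @ $9 + 149 @ $8 + 71 @ $5 = $2,087
Total COGS = $1,812 + $2,087 = $3,899
Ending inventory: 68 @ $5 = $340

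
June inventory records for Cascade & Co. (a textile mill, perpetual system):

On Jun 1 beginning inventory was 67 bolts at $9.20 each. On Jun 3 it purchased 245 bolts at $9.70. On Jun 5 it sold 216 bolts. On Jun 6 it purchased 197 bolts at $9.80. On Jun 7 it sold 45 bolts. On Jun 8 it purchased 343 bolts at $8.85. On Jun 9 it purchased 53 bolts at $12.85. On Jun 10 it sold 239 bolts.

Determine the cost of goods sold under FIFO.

COGS = $4,835.30

Jun 5, 216 sold [FIFO — oldest first]: 67 @ $9.20 + 149 @ $9.70 = $2,061.70
Jun 7, 45 sold [FIFO — oldest first]: 45 @ $9.70 = $436.50
Jun 10, 239 sold [FIFO — oldest first]: 51 @ $9.70 + 188 @ $9.80 = $2,337.10
Total COGS = $2,061.70 + $436.50 + $2,337.10 = $4,835.30
Ending inventory: 9 @ $9.80 + 343 @ $8.85 + 53 @ $12.85 = $3,804.80
Check: goods available $8,640.10 = COGS $4,835.30 + ending $3,804.80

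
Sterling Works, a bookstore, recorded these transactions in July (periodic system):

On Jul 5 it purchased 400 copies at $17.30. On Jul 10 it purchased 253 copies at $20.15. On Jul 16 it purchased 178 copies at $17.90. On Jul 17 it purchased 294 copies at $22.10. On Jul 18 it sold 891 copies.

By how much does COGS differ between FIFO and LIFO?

$1,123.20

FIFO COGS: 400 @ $17.30 + 253 @ $20.15 + 178 @ $17.90 + 60 @ $22.10 = $16,530.15
LIFO COGS: 294 @ $22.10 + 178 @ $17.90 + 253 @ $20.15 + 166 @ $17.30 = $17,653.35
Difference = |$16,530.15 − $17,653.35| = $1,123.20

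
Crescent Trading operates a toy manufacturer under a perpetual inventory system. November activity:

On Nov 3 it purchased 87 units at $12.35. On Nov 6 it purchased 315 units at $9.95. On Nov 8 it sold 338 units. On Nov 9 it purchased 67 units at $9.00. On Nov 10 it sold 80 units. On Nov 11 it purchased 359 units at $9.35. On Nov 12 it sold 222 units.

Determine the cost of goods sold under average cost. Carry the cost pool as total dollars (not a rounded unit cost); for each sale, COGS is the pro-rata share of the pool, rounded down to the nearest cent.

COGS = $6,401.94

After Nov 3: 87 on hand, pool $1,074.45 (≈ $12.3500 each)
After Nov 6: 402 on hand, pool $4,208.70 (≈ $10.4694 each)
Nov 8, sell 338: 338/402 × $4,208.70 → $3,538.65
After Nov 9: 131 on hand, pool $1,273.05 (≈ $9.7179 each)
Nov 10, sell 80: 80/131 × $1,273.05 → $777.43
After Nov 11: 410 on hand, pool $3,852.27 (≈ $9.3958 each)
Nov 12, sell 222: 222/410 × $3,852.27 → $2,085.86
Total COGS = $3,538.65 + $777.43 + $2,085.86 = $6,401.94
Ending inventory (cost pool remaining) = $1,766.41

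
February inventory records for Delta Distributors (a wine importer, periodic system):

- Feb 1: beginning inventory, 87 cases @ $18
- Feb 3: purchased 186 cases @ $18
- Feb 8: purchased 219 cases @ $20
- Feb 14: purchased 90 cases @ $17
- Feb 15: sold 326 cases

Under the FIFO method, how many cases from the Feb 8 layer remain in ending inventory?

Feb 15, 326 sold [FIFO — oldest first]: 87 @ $18 + 186 @ $18 + 53 @ $20 = $5,974
Ending inventory: 166 @ $20 + 90 @ $17 = $4,850
Check: goods available $10,824 = COGS $5,974 + ending $4,850

166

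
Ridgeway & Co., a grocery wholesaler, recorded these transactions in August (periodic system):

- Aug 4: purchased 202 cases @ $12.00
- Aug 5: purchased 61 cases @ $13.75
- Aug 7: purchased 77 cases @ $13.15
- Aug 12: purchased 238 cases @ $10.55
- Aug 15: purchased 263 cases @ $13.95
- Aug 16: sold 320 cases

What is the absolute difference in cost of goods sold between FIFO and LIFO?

FIFO COGS: 202 @ $12.00 + 61 @ $13.75 + 57 @ $13.15 = $4,012.30
LIFO COGS: 263 @ $13.95 + 57 @ $10.55 = $4,270.20
Difference = |$4,012.30 − $4,270.20| = $257.90

$257.90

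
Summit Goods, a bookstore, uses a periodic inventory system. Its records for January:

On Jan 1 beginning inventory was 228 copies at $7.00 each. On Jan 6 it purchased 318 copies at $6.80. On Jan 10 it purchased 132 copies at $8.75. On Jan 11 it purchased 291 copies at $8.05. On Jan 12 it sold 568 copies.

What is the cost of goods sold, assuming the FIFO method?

COGS = $3,950.90

Jan 12, 568 sold [FIFO — oldest first]: 228 @ $7.00 + 318 @ $6.80 + 22 @ $8.75 = $3,950.90
Ending inventory: 110 @ $8.75 + 291 @ $8.05 = $3,305.05
Check: goods available $7,255.95 = COGS $3,950.90 + ending $3,305.05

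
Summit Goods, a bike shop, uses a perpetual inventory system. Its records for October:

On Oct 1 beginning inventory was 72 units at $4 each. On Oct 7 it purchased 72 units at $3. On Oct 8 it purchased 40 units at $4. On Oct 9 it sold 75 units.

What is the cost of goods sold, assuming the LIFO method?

Oct 9, 75 sold [LIFO — newest first]: 40 @ $4 + 35 @ $3 = $265
Ending inventory: 72 @ $4 + 37 @ $3 = $399

COGS = $265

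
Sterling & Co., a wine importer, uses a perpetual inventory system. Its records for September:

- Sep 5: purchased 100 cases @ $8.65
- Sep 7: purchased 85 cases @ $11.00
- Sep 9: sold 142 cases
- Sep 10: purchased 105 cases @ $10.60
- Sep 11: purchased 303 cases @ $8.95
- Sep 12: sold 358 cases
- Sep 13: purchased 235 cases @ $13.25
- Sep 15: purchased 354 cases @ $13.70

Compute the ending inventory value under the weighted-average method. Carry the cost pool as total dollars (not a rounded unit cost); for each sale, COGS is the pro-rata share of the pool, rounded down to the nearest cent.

Ending inventory = $8,838.54

After Sep 5: 100 on hand, pool $865.00 (≈ $8.6500 each)
After Sep 7: 185 on hand, pool $1,800.00 (≈ $9.7297 each)
Sep 9, sell 142: 142/185 × $1,800.00 → $1,381.62
After Sep 10: 148 on hand, pool $1,531.38 (≈ $10.3472 each)
After Sep 11: 451 on hand, pool $4,243.23 (≈ $9.4085 each)
Sep 12, sell 358: 358/451 × $4,243.23 → $3,368.24
After Sep 13: 328 on hand, pool $3,988.74 (≈ $12.1608 each)
After Sep 15: 682 on hand, pool $8,838.54 (≈ $12.9597 each)
Total COGS = $1,381.62 + $3,368.24 = $4,749.86
Ending inventory (cost pool remaining) = $8,838.54
Check: goods available $13,588.40 = COGS $4,749.86 + ending $8,838.54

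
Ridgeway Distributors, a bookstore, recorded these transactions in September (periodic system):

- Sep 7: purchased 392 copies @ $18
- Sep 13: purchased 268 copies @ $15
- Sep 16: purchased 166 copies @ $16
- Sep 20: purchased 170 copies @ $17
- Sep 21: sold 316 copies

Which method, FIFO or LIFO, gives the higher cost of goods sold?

FIFO

FIFO COGS: 316 @ $18 = $5,688
LIFO COGS: 170 @ $17 + 146 @ $16 = $5,226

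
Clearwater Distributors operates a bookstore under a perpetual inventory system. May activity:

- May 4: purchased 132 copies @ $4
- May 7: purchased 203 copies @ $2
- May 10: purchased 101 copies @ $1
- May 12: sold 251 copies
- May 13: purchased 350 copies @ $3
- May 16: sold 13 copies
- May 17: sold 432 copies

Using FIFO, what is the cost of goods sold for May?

COGS = $1,815

May 12, 251 sold [FIFO — oldest first]: 132 @ $4 + 119 @ $2 = $766
May 16, 13 sold [FIFO — oldest first]: 13 @ $2 = $26
May 17, 432 sold [FIFO — oldest first]: 71 @ $2 + 101 @ $1 + 260 @ $3 = $1,023
Total COGS = $766 + $26 + $1,023 = $1,815
Ending inventory: 90 @ $3 = $270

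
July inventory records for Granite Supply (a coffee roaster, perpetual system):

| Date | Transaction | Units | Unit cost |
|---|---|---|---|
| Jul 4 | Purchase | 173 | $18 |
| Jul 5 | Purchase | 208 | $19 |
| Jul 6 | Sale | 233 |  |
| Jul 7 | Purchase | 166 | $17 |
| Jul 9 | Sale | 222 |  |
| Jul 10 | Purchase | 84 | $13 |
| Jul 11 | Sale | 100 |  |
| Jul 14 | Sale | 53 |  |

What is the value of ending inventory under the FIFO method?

Jul 6, 233 sold [FIFO — oldest first]: 173 @ $18 + 60 @ $19 = $4,254
Jul 9, 222 sold [FIFO — oldest first]: 148 @ $19 + 74 @ $17 = $4,070
Jul 11, 100 sold [FIFO — oldest first]: 92 @ $17 + 8 @ $13 = $1,668
Jul 14, 53 sold [FIFO — oldest first]: 53 @ $13 = $689
Total COGS = $4,254 + $4,070 + $1,668 + $689 = $10,681
Ending inventory: 23 @ $13 = $299
Check: goods available $10,980 = COGS $10,681 + ending $299

Ending inventory = $299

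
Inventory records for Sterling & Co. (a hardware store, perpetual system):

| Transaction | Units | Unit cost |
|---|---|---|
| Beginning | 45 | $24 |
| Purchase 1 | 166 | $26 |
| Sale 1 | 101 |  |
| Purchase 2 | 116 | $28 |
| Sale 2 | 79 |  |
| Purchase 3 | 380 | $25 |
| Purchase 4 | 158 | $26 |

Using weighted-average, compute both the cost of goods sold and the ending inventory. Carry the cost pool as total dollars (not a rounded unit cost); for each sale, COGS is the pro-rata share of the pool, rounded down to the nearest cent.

After Beginning: 45 on hand, pool $1,080.00 (≈ $24.0000 each)
After Purchase 1: 211 on hand, pool $5,396.00 (≈ $25.5735 each)
Sale 1, sell 101: 101/211 × $5,396.00 → $2,582.91
After Purchase 2: 226 on hand, pool $6,061.09 (≈ $26.8190 each)
Sale 2, sell 79: 79/226 × $6,061.09 → $2,118.69
After Purchase 3: 527 on hand, pool $13,442.40 (≈ $25.5074 each)
After Purchase 4: 685 on hand, pool $17,550.40 (≈ $25.6210 each)
Total COGS = $2,582.91 + $2,118.69 = $4,701.60
Ending inventory (cost pool remaining) = $17,550.40
Check: goods available $22,252.00 = COGS $4,701.60 + ending $17,550.40

COGS = $4,701.60; ending inventory = $17,550.40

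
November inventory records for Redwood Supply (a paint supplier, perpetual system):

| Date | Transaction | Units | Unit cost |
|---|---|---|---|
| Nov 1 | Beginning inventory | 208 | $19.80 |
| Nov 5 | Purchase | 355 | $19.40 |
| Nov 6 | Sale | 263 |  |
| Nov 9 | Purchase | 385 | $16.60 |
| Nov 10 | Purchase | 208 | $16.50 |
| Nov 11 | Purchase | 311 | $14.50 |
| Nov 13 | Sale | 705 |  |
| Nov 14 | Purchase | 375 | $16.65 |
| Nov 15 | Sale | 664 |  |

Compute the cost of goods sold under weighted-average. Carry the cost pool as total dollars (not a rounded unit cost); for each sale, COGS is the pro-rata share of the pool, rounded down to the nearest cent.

After Nov 1: 208 on hand, pool $4,118.40 (≈ $19.8000 each)
After Nov 5: 563 on hand, pool $11,005.40 (≈ $19.5478 each)
Nov 6, sell 263: 263/563 × $11,005.40 → $5,141.06
After Nov 9: 685 on hand, pool $12,255.34 (≈ $17.8910 each)
After Nov 10: 893 on hand, pool $15,687.34 (≈ $17.5670 each)
After Nov 11: 1204 on hand, pool $20,196.84 (≈ $16.7748 each)
Nov 13, sell 705: 705/1204 × $20,196.84 → $11,826.22
After Nov 14: 874 on hand, pool $14,614.37 (≈ $16.7212 each)
Nov 15, sell 664: 664/874 × $14,614.37 → $11,102.90
Total COGS = $5,141.06 + $11,826.22 + $11,102.90 = $28,070.18
Ending inventory (cost pool remaining) = $3,511.47

COGS = $28,070.18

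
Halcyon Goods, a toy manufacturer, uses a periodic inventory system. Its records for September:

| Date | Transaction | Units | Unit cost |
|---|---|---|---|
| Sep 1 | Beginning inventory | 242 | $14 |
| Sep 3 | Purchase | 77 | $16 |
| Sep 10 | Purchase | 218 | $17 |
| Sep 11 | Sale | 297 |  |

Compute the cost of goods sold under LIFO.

Sep 11, 297 sold [LIFO — newest first]: 218 @ $17 + 77 @ $16 + 2 @ $14 = $4,966
Ending inventory: 240 @ $14 = $3,360

COGS = $4,966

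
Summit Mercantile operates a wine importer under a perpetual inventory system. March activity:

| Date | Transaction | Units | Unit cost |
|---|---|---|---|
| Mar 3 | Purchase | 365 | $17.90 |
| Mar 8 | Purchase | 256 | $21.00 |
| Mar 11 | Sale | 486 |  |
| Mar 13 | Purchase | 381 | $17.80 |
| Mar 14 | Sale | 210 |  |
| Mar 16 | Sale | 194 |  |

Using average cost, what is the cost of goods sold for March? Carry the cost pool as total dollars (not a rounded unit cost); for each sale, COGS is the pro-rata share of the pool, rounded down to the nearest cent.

COGS = $16,657.31

After Mar 3: 365 on hand, pool $6,533.50 (≈ $17.9000 each)
After Mar 8: 621 on hand, pool $11,909.50 (≈ $19.1779 each)
Mar 11, sell 486: 486/621 × $11,909.50 → $9,320.47
After Mar 13: 516 on hand, pool $9,370.83 (≈ $18.1605 each)
Mar 14, sell 210: 210/516 × $9,370.83 → $3,813.70
Mar 16, sell 194: 194/306 × $5,557.13 → $3,523.14
Total COGS = $9,320.47 + $3,813.70 + $3,523.14 = $16,657.31
Ending inventory (cost pool remaining) = $2,033.99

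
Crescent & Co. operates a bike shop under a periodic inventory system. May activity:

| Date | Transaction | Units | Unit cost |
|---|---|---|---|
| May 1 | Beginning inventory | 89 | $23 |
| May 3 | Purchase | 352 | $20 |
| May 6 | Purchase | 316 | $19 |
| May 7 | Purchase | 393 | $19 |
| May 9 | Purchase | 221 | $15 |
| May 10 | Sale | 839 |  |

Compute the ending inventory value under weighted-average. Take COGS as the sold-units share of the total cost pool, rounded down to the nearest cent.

Ending inventory = $10,039.71

May 10, sell 839: 839/1371 × $25,873.00 → $15,833.29
Ending inventory (cost pool remaining) = $10,039.71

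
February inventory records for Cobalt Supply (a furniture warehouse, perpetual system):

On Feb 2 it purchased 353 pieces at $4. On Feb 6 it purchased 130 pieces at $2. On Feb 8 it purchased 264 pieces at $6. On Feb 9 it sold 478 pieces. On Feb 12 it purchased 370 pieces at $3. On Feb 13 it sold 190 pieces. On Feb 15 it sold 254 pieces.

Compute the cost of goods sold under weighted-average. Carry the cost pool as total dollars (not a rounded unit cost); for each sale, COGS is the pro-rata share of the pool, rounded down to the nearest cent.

COGS = $3,669.45

After Feb 2: 353 on hand, pool $1,412.00 (≈ $4.0000 each)
After Feb 6: 483 on hand, pool $1,672.00 (≈ $3.4617 each)
After Feb 8: 747 on hand, pool $3,256.00 (≈ $4.3588 each)
Feb 9, sell 478: 478/747 × $3,256.00 → $2,083.49
After Feb 12: 639 on hand, pool $2,282.51 (≈ $3.5720 each)
Feb 13, sell 190: 190/639 × $2,282.51 → $678.68
Feb 15, sell 254: 254/449 × $1,603.83 → $907.28
Total COGS = $2,083.49 + $678.68 + $907.28 = $3,669.45
Ending inventory (cost pool remaining) = $696.55
Check: goods available $4,366.00 = COGS $3,669.45 + ending $696.55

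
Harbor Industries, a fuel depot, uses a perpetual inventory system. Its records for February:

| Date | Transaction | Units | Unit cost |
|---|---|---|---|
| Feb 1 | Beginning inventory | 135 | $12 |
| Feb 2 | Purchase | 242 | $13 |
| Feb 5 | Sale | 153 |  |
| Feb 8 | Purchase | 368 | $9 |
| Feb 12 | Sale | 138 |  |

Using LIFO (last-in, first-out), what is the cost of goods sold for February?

COGS = $3,231

Feb 5, 153 sold [LIFO — newest first]: 153 @ $13 = $1,989
Feb 12, 138 sold [LIFO — newest first]: 138 @ $9 = $1,242
Total COGS = $1,989 + $1,242 = $3,231
Ending inventory: 135 @ $12 + 89 @ $13 + 230 @ $9 = $4,847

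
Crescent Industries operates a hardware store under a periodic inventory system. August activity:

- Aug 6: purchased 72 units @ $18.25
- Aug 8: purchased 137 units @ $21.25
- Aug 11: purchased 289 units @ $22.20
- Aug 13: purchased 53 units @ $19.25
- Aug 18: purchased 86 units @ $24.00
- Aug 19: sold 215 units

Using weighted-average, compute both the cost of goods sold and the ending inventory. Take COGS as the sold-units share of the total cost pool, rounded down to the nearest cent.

Aug 19, sell 215: 215/637 × $13,725.30 → $4,632.55
Ending inventory (cost pool remaining) = $9,092.75

COGS = $4,632.55; ending inventory = $9,092.75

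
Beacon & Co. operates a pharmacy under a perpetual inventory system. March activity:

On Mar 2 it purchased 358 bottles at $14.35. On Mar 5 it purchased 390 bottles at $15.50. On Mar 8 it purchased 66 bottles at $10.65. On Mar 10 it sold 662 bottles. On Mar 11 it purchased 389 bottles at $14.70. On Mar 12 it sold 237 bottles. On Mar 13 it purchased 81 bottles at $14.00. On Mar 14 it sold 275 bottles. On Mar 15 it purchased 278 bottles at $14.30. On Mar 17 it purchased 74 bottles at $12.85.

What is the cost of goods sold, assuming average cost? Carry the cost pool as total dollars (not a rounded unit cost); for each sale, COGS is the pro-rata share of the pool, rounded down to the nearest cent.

COGS = $17,139.11

After Mar 2: 358 on hand, pool $5,137.30 (≈ $14.3500 each)
After Mar 5: 748 on hand, pool $11,182.30 (≈ $14.9496 each)
After Mar 8: 814 on hand, pool $11,885.20 (≈ $14.6010 each)
Mar 10, sell 662: 662/814 × $11,885.20 → $9,665.85
After Mar 11: 541 on hand, pool $7,937.65 (≈ $14.6722 each)
Mar 12, sell 237: 237/541 × $7,937.65 → $3,477.30
After Mar 13: 385 on hand, pool $5,594.35 (≈ $14.5308 each)
Mar 14, sell 275: 275/385 × $5,594.35 → $3,995.96
After Mar 15: 388 on hand, pool $5,573.79 (≈ $14.3654 each)
After Mar 17: 462 on hand, pool $6,524.69 (≈ $14.1227 each)
Total COGS = $9,665.85 + $3,477.30 + $3,995.96 = $17,139.11
Ending inventory (cost pool remaining) = $6,524.69
Check: goods available $23,663.80 = COGS $17,139.11 + ending $6,524.69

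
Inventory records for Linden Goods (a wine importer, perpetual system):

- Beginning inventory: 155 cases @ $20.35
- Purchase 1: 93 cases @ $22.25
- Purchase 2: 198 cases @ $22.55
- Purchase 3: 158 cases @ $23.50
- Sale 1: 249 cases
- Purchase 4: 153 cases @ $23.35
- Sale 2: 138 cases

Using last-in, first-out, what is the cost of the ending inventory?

Ending inventory = $7,986.60

Sale 1 (249) [LIFO — newest first]: 158 @ $23.50 + 91 @ $22.55 = $5,765.05
Sale 2 (138) [LIFO — newest first]: 138 @ $23.35 = $3,222.30
Total COGS = $5,765.05 + $3,222.30 = $8,987.35
Ending inventory: 155 @ $20.35 + 93 @ $22.25 + 107 @ $22.55 + 15 @ $23.35 = $7,986.60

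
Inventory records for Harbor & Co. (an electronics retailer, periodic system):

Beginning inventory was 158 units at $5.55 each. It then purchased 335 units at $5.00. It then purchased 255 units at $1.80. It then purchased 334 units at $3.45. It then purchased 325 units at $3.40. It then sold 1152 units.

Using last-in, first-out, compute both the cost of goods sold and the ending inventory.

COGS = $3,906.30; ending inventory = $1,361.90

Sale 1 (1152) [LIFO — newest first]: 325 @ $3.40 + 334 @ $3.45 + 255 @ $1.80 + 238 @ $5.00 = $3,906.30
Ending inventory: 158 @ $5.55 + 97 @ $5.00 = $1,361.90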